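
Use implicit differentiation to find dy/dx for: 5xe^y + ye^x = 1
Differentiate the relation implicitly: treat y = y(x) and apply the chain rule, so every y-derivative picks up a y' = dy/dx factor.

With everything moved to the left-hand side, differentiate term by term:
  d/dx[5x·e^(y)] = 5x·y'·e^(y) + 5e^(y)
  d/dx[y·e^(x)] = y·e^(x) + y'·e^(x)
  d/dx[-1] = 0

Separating the contributions that come from x directly and those that come through y:
  without y':      y·e^(x) + 5e^(y)
  multiplying y':  5x·e^(y) + e^(x)

so (y·e^(x) + 5e^(y)) + (5x·e^(y) + e^(x))·y' = 0, and therefore
  dy/dx = -(y·e^(x) + 5e^(y))/(5x·e^(y) + e^(x)) = (-y·e^(x) - 5e^(y))/(5x·e^(y) + e^(x))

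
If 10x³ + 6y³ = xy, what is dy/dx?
Differentiate both sides with respect to x, treating y as y(x). By the chain rule, any term containing y contributes a factor of y' = dy/dx when we differentiate it.

Move every term to one side and write the relation as F(x, y) = 0. Term by term,
  d/dx[10x^3] = 30x^2
  d/dx[-xy] = -x·y' - y
  d/dx[6y^3] = 18y^2·y'

The pieces without y' make up ∂F/∂x and the coefficient of y' is ∂F/∂y:
  ∂F/∂x = 30x^2 - y,
  ∂F/∂y = -x + 18y^2.

Since d/dx[F] = ∂F/∂x + (∂F/∂y)·y' = 0, solve for y':
  (∂F/∂y)·y' = -∂F/∂x
  dy/dx = -(∂F/∂x)/(∂F/∂y) = -(30x^2 - y)/(-x + 18y^2) = (30x^2 - y)/(x - 18y^2)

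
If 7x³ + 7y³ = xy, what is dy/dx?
Differentiate both sides with respect to x, treating y as y(x). By the chain rule, any term containing y contributes a factor of y' = dy/dx when we differentiate it.

Move every term to one side and write the relation as F(x, y) = 0. Term by term,
  d/dx[7x^3] = 21x^2
  d/dx[-xy] = -x·y' - y
  d/dx[7y^3] = 21y^2·y'

The pieces without y' make up ∂F/∂x and the coefficient of y' is ∂F/∂y:
  ∂F/∂x = 21x^2 - y,
  ∂F/∂y = -x + 21y^2.

Since d/dx[F] = ∂F/∂x + (∂F/∂y)·y' = 0, solve for y':
  (∂F/∂y)·y' = -∂F/∂x
  dy/dx = -(∂F/∂x)/(∂F/∂y) = -(21x^2 - y)/(-x + 21y^2) = (21x^2 - y)/(x - 21y^2)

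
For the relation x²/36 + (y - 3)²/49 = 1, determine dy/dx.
Take d/dx of both sides. Since y is implicitly a function of x, the chain rule attaches a y' = dy/dx factor whenever we differentiate through y.

Set F(x, y) = (left side) − (right side), so the curve is F = 0. Differentiating each term of F:
  d/dx[x^2/36] = x/18
  d/dx[(y - 3)^2/49] = 2·y'(y - 3)/49
  d/dx[-1] = 0

Collecting, the y'-free part is the partial derivative in x and the y' coefficient is the partial derivative in y:
  ∂F/∂x = x/18
  ∂F/∂y = 2y/49 - 6/49

so d/dx[F(x, y(x))] = ∂F/∂x + (∂F/∂y)·y' = 0. Rearranging,
  dy/dx = -(∂F/∂x)/(∂F/∂y) = -(x/18)/(2y/49 - 6/49)
        = -(x/18)/(2(y - 3)/49) = -49x/(36y - 108)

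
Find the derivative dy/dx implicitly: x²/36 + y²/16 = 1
Take d/dx of both sides. Since y is implicitly a function of x, the chain rule attaches a y' = dy/dx factor whenever we differentiate through y.

Set F(x, y) = (left side) − (right side), so the curve is F = 0. Differentiating each term of F:
  d/dx[x^2/36] = x/18
  d/dx[y^2/16] = y·y'/8
  d/dx[-1] = 0

Collecting, the y'-free part is the partial derivative in x and the y' coefficient is the partial derivative in y:
  ∂F/∂x = x/18
  ∂F/∂y = y/8

so d/dx[F(x, y(x))] = ∂F/∂x + (∂F/∂y)·y' = 0. Rearranging,
  dy/dx = -(∂F/∂x)/(∂F/∂y) = -(x/18)/(y/8) = -4x/(9y)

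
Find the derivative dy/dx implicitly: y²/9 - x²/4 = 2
Take d/dx of both sides. Since y is implicitly a function of x, the chain rule attaches a y' = dy/dx factor whenever we differentiate through y.

Set F(x, y) = (left side) − (right side), so the curve is F = 0. Differentiating each term of F:
  d/dx[-x^2/4] = -x/2
  d/dx[y^2/9] = 2y·y'/9
  d/dx[-2] = 0

Collecting, the y'-free part is the partial derivative in x and the y' coefficient is the partial derivative in y:
  ∂F/∂x = -x/2
  ∂F/∂y = 2y/9

so d/dx[F(x, y(x))] = ∂F/∂x + (∂F/∂y)·y' = 0. Rearranging,
  dy/dx = -(∂F/∂x)/(∂F/∂y) = -(-x/2)/(2y/9) = 9x/(4y)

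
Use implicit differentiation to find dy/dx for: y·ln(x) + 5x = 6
Apply d/dx to both sides, remembering that y depends on x. Each occurrence of y therefore brings in a y' = dy/dx via the chain rule.

With F(x, y) equal to the left-hand side minus the right, differentiate F term by term:
  d/dx[5x] = 5
  d/dx[y·ln(x)] = y'·ln(x) + y/x
  d/dx[-6] = 0
Adding these up, d/dx[F] = 0 becomes
  (5 + y/x) + (ln(x))·y' = 0,
so isolating y',
  dy/dx = -(5 + y/x)/(ln(x))
        = -((5x + y)/x)/(ln(x)) = (-5x - y)/(x·ln(x))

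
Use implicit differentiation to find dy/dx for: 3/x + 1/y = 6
Apply d/dx to both sides, remembering that y depends on x. Each occurrence of y therefore brings in a y' = dy/dx via the chain rule.

With F(x, y) equal to the left-hand side minus the right, differentiate F term by term:
  d/dx[1/y] = -y'/y^2
  d/dx[3/x] = -3/x^2
  d/dx[-6] = 0
Adding these up, d/dx[F] = 0 becomes
  (-3/x^2) + (-1/y^2)·y' = 0,
so isolating y',
  dy/dx = -(-3/x^2)/(-1/y^2) = -3y^2/x^2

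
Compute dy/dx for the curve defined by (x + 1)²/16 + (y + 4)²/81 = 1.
Apply d/dx to both sides, remembering that y depends on x. Each occurrence of y therefore brings in a y' = dy/dx via the chain rule.

With F(x, y) equal to the left-hand side minus the right, differentiate F term by term:
  d/dx[(x + 1)^2/16] = x/8 + 1/8
  d/dx[(y + 4)^2/81] = 2·y'(y + 4)/81
  d/dx[-1] = 0
Adding these up, d/dx[F] = 0 becomes
  (x/8 + 1/8) + (2y/81 + 8/81)·y' = 0,
so isolating y',
  dy/dx = -(x/8 + 1/8)/(2y/81 + 8/81)
        = -((x + 1)/8)/(2(y + 4)/81) = 81(-x - 1)/(16(y + 4))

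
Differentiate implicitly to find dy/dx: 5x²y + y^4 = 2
Differentiate both sides with respect to x, treating y as y(x). By the chain rule, any term containing y contributes a factor of y' = dy/dx when we differentiate it.

Move every term to one side and write the relation as F(x, y) = 0. Term by term,
  d/dx[5x^2y] = 5x^2·y' + 10xy
  d/dx[y^4] = 4y^3·y'
  d/dx[-2] = 0

The pieces without y' make up ∂F/∂x and the coefficient of y' is ∂F/∂y:
  ∂F/∂x = 10xy,
  ∂F/∂y = 5x^2 + 4y^3.

Since d/dx[F] = ∂F/∂x + (∂F/∂y)·y' = 0, solve for y':
  (∂F/∂y)·y' = -∂F/∂x
  dy/dx = -(∂F/∂x)/(∂F/∂y) = -(10xy)/(5x^2 + 4y^3) = -10xy/(5x^2 + 4y^3)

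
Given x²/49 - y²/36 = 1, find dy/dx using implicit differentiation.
Apply d/dx to both sides, remembering that y depends on x. Each occurrence of y therefore brings in a y' = dy/dx via the chain rule.

With F(x, y) equal to the left-hand side minus the right, differentiate F term by term:
  d/dx[x^2/49] = 2x/49
  d/dx[-y^2/36] = -y·y'/18
  d/dx[-1] = 0
Adding these up, d/dx[F] = 0 becomes
  (2x/49) + (-y/18)·y' = 0,
so isolating y',
  dy/dx = -(2x/49)/(-y/18) = 36x/(49y)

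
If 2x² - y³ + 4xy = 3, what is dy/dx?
Differentiate both sides with respect to x, treating y as y(x). By the chain rule, any term containing y contributes a factor of y' = dy/dx when we differentiate it.

Move every term to one side and write the relation as F(x, y) = 0. Term by term,
  d/dx[2x^2] = 4x
  d/dx[4xy] = 4x·y' + 4y
  d/dx[-y^3] = -3y^2·y'
  d/dx[-3] = 0

The pieces without y' make up ∂F/∂x and the coefficient of y' is ∂F/∂y:
  ∂F/∂x = 4x + 4y,
  ∂F/∂y = 4x - 3y^2.

Since d/dx[F] = ∂F/∂x + (∂F/∂y)·y' = 0, solve for y':
  (∂F/∂y)·y' = -∂F/∂x
  dy/dx = -(∂F/∂x)/(∂F/∂y) = -(4x + 4y)/(4x - 3y^2) = 4(-x - y)/(4x - 3y^2)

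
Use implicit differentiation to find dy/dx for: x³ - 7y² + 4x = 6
Take d/dx of both sides. Since y is implicitly a function of x, the chain rule attaches a y' = dy/dx factor whenever we differentiate through y.

Set F(x, y) = (left side) − (right side), so the curve is F = 0. Differentiating each term of F:
  d/dx[x^3] = 3x^2
  d/dx[4x] = 4
  d/dx[-7y^2] = -14y·y'
  d/dx[-6] = 0

Collecting, the y'-free part is the partial derivative in x and the y' coefficient is the partial derivative in y:
  ∂F/∂x = 3x^2 + 4
  ∂F/∂y = -14y

so d/dx[F(x, y(x))] = ∂F/∂x + (∂F/∂y)·y' = 0. Rearranging,
  dy/dx = -(∂F/∂x)/(∂F/∂y) = -(3x^2 + 4)/(-14y) = (3x^2 + 4)/(14y)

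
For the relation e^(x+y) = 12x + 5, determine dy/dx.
Differentiate the relation implicitly: treat y = y(x) and apply the chain rule, so every y-derivative picks up a y' = dy/dx factor.

With everything moved to the left-hand side, differentiate term by term:
  d/dx[-12x] = -12
  d/dx[e^(x + y)] = (y' + 1)·e^(x + y)
  d/dx[-5] = 0

Separating the contributions that come from x directly and those that come through y:
  without y':      e^(x + y) - 12
  multiplying y':  e^(x + y)

so (e^(x + y) - 12) + (e^(x + y))·y' = 0, and therefore
  dy/dx = -(e^(x + y) - 12)/(e^(x + y)) = 12e^(-x - y) - 1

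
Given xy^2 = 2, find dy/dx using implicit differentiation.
Apply d/dx to both sides, remembering that y depends on x. Each occurrence of y therefore brings in a y' = dy/dx via the chain rule.

With F(x, y) equal to the left-hand side minus the right, differentiate F term by term:
  d/dx[xy^2] = 2xy·y' + y^2
  d/dx[-2] = 0
Adding these up, d/dx[F] = 0 becomes
  (y^2) + (2xy)·y' = 0,
so isolating y',
  dy/dx = -(y^2)/(2xy) = -y/(2x)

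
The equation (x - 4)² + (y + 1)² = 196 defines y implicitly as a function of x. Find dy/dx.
Differentiate both sides with respect to x, treating y as y(x). By the chain rule, any term containing y contributes a factor of y' = dy/dx when we differentiate it.

Move every term to one side and write the relation as F(x, y) = 0. Term by term,
  d/dx[(x - 4)^2] = 2x - 8
  d/dx[(y + 1)^2] = 2·y'(y + 1)
  d/dx[-196] = 0

The pieces without y' make up ∂F/∂x and the coefficient of y' is ∂F/∂y:
  ∂F/∂x = 2x - 8,
  ∂F/∂y = 2y + 2.

Since d/dx[F] = ∂F/∂x + (∂F/∂y)·y' = 0, solve for y':
  (∂F/∂y)·y' = -∂F/∂x
  dy/dx = -(∂F/∂x)/(∂F/∂y) = -(2x - 8)/(2y + 2) = (4 - x)/(y + 1)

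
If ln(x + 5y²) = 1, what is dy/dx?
Differentiate both sides with respect to x, treating y as y(x). By the chain rule, any term containing y contributes a factor of y' = dy/dx when we differentiate it.

Move every term to one side and write the relation as F(x, y) = 0. Term by term,
  d/dx[ln(x + 5y^2)] = (10y·y' + 1)/(x + 5y^2)
  d/dx[-1] = 0

The pieces without y' make up ∂F/∂x and the coefficient of y' is ∂F/∂y:
  ∂F/∂x = 1/(x + 5y^2),
  ∂F/∂y = 10y/(x + 5y^2).

Since d/dx[F] = ∂F/∂x + (∂F/∂y)·y' = 0, solve for y':
  (∂F/∂y)·y' = -∂F/∂x
  dy/dx = -(∂F/∂x)/(∂F/∂y) = -(1/(x + 5y^2))/(10y/(x + 5y^2)) = -1/(10y)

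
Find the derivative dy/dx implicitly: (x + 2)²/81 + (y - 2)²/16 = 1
Differentiate the relation implicitly: treat y = y(x) and apply the chain rule, so every y-derivative picks up a y' = dy/dx factor.

With everything moved to the left-hand side, differentiate term by term:
  d/dx[(x + 2)^2/81] = 2x/81 + 4/81
  d/dx[(y - 2)^2/16] = y'(y - 2)/8
  d/dx[-1] = 0

Separating the contributions that come from x directly and those that come through y:
  without y':      2x/81 + 4/81
  multiplying y':  y/8 - 1/4

so (2x/81 + 4/81) + (y/8 - 1/4)·y' = 0, and therefore
  dy/dx = -(2x/81 + 4/81)/(y/8 - 1/4)
        = -(2(x + 2)/81)/((y - 2)/8) = 16(-x - 2)/(81(y - 2))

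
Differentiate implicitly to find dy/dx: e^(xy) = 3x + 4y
Take d/dx of both sides. Since y is implicitly a function of x, the chain rule attaches a y' = dy/dx factor whenever we differentiate through y.

Set F(x, y) = (left side) − (right side), so the curve is F = 0. Differentiating each term of F:
  d/dx[-3x] = -3
  d/dx[-4y] = -4·y'
  d/dx[e^(xy)] = (x·y' + y)·e^(xy)

Collecting, the y'-free part is the partial derivative in x and the y' coefficient is the partial derivative in y:
  ∂F/∂x = y·e^(xy) - 3
  ∂F/∂y = x·e^(xy) - 4

so d/dx[F(x, y(x))] = ∂F/∂x + (∂F/∂y)·y' = 0. Rearranging,
  dy/dx = -(∂F/∂x)/(∂F/∂y) = -(y·e^(xy) - 3)/(x·e^(xy) - 4) = (-y·e^(xy) + 3)/(x·e^(xy) - 4)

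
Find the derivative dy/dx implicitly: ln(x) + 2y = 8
Differentiate the relation implicitly: treat y = y(x) and apply the chain rule, so every y-derivative picks up a y' = dy/dx factor.

With everything moved to the left-hand side, differentiate term by term:
  d/dx[2y] = 2·y'
  d/dx[ln(x)] = 1/x
  d/dx[-8] = 0

Separating the contributions that come from x directly and those that come through y:
  without y':      1/x
  multiplying y':  2

so (1/x) + (2)·y' = 0, and therefore
  dy/dx = -(1/x)/(2) = -1/(2x)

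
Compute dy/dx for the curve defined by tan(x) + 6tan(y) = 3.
Apply d/dx to both sides, remembering that y depends on x. Each occurrence of y therefore brings in a y' = dy/dx via the chain rule.

With F(x, y) equal to the left-hand side minus the right, differentiate F term by term:
  d/dx[tan(x)] = tan(x)^2 + 1
  d/dx[6tan(y)] = 6·y'(tan(y)^2 + 1)
  d/dx[-3] = 0
Adding these up, d/dx[F] = 0 becomes
  (tan(x)^2 + 1) + (6tan(y)^2 + 6)·y' = 0,
so isolating y',
  dy/dx = -(tan(x)^2 + 1)/(6tan(y)^2 + 6) = -cos(y)^2/(6cos(x)^2)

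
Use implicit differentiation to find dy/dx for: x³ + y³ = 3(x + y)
Differentiate the relation implicitly: treat y = y(x) and apply the chain rule, so every y-derivative picks up a y' = dy/dx factor.

With everything moved to the left-hand side, differentiate term by term:
  d/dx[x^3] = 3x^2
  d/dx[-3x] = -3
  d/dx[y^3] = 3y^2·y'
  d/dx[-3y] = -3·y'

Separating the contributions that come from x directly and those that come through y:
  without y':      3x^2 - 3
  multiplying y':  3y^2 - 3

so (3x^2 - 3) + (3y^2 - 3)·y' = 0, and therefore
  dy/dx = -(3x^2 - 3)/(3y^2 - 3) = (1 - x^2)/(y^2 - 1)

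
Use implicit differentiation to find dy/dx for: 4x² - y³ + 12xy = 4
Take d/dx of both sides. Since y is implicitly a function of x, the chain rule attaches a y' = dy/dx factor whenever we differentiate through y.

Set F(x, y) = (left side) − (right side), so the curve is F = 0. Differentiating each term of F:
  d/dx[4x^2] = 8x
  d/dx[12xy] = 12x·y' + 12y
  d/dx[-y^3] = -3y^2·y'
  d/dx[-4] = 0

Collecting, the y'-free part is the partial derivative in x and the y' coefficient is the partial derivative in y:
  ∂F/∂x = 8x + 12y
  ∂F/∂y = 12x - 3y^2

so d/dx[F(x, y(x))] = ∂F/∂x + (∂F/∂y)·y' = 0. Rearranging,
  dy/dx = -(∂F/∂x)/(∂F/∂y) = -(8x + 12y)/(12x - 3y^2) = 4(-2x - 3y)/(3(4x - y^2))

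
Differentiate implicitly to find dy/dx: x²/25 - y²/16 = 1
Apply d/dx to both sides, remembering that y depends on x. Each occurrence of y therefore brings in a y' = dy/dx via the chain rule.

With F(x, y) equal to the left-hand side minus the right, differentiate F term by term:
  d/dx[x^2/25] = 2x/25
  d/dx[-y^2/16] = -y·y'/8
  d/dx[-1] = 0
Adding these up, d/dx[F] = 0 becomes
  (2x/25) + (-y/8)·y' = 0,
so isolating y',
  dy/dx = -(2x/25)/(-y/8) = 16x/(25y)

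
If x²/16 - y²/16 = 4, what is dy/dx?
Take d/dx of both sides. Since y is implicitly a function of x, the chain rule attaches a y' = dy/dx factor whenever we differentiate through y.

Set F(x, y) = (left side) − (right side), so the curve is F = 0. Differentiating each term of F:
  d/dx[x^2/16] = x/8
  d/dx[-y^2/16] = -y·y'/8
  d/dx[-4] = 0

Collecting, the y'-free part is the partial derivative in x and the y' coefficient is the partial derivative in y:
  ∂F/∂x = x/8
  ∂F/∂y = -y/8

so d/dx[F(x, y(x))] = ∂F/∂x + (∂F/∂y)·y' = 0. Rearranging,
  dy/dx = -(∂F/∂x)/(∂F/∂y) = -(x/8)/(-y/8) = x/y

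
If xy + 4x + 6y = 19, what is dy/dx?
Take d/dx of both sides. Since y is implicitly a function of x, the chain rule attaches a y' = dy/dx factor whenever we differentiate through y.

Set F(x, y) = (left side) − (right side), so the curve is F = 0. Differentiating each term of F:
  d/dx[xy] = x·y' + y
  d/dx[4x] = 4
  d/dx[6y] = 6·y'
  d/dx[-19] = 0

Collecting, the y'-free part is the partial derivative in x and the y' coefficient is the partial derivative in y:
  ∂F/∂x = y + 4
  ∂F/∂y = x + 6

so d/dx[F(x, y(x))] = ∂F/∂x + (∂F/∂y)·y' = 0. Rearranging,
  dy/dx = -(∂F/∂x)/(∂F/∂y) = -(y + 4)/(x + 6) = (-y - 4)/(x + 6)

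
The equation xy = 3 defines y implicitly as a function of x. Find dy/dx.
Differentiate the relation implicitly: treat y = y(x) and apply the chain rule, so every y-derivative picks up a y' = dy/dx factor.

With everything moved to the left-hand side, differentiate term by term:
  d/dx[xy] = x·y' + y
  d/dx[-3] = 0

Separating the contributions that come from x directly and those that come through y:
  without y':      y
  multiplying y':  x

so (y) + (x)·y' = 0, and therefore
  dy/dx = -(y)/(x) = -y/x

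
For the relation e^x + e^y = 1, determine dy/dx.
Differentiate both sides with respect to x, treating y as y(x). By the chain rule, any term containing y contributes a factor of y' = dy/dx when we differentiate it.

Move every term to one side and write the relation as F(x, y) = 0. Term by term,
  d/dx[e^(x)] = e^(x)
  d/dx[e^(y)] = y'·e^(y)
  d/dx[-1] = 0

The pieces without y' make up ∂F/∂x and the coefficient of y' is ∂F/∂y:
  ∂F/∂x = e^(x),
  ∂F/∂y = e^(y).

Since d/dx[F] = ∂F/∂x + (∂F/∂y)·y' = 0, solve for y':
  (∂F/∂y)·y' = -∂F/∂x
  dy/dx = -(∂F/∂x)/(∂F/∂y) = -(e^(x))/(e^(y)) = -e^(x - y)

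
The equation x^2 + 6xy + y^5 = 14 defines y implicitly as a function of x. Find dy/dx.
Differentiate the relation implicitly: treat y = y(x) and apply the chain rule, so every y-derivative picks up a y' = dy/dx factor.

With everything moved to the left-hand side, differentiate term by term:
  d/dx[x^2] = 2x
  d/dx[6xy] = 6x·y' + 6y
  d/dx[y^5] = 5y^4·y'
  d/dx[-14] = 0

Separating the contributions that come from x directly and those that come through y:
  without y':      2x + 6y
  multiplying y':  6x + 5y^4

so (2x + 6y) + (6x + 5y^4)·y' = 0, and therefore
  dy/dx = -(2x + 6y)/(6x + 5y^4) = 2(-x - 3y)/(6x + 5y^4)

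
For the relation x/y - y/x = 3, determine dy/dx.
Apply d/dx to both sides, remembering that y depends on x. Each occurrence of y therefore brings in a y' = dy/dx via the chain rule.

With F(x, y) equal to the left-hand side minus the right, differentiate F term by term:
  d/dx[x/y] = -x·y'/y^2 + 1/y
  d/dx[-y/x] = -y'/x + y/x^2
  d/dx[-3] = 0
Adding these up, d/dx[F] = 0 becomes
  (1/y + y/x^2) + (-x/y^2 - 1/x)·y' = 0,
so isolating y',
  dy/dx = -(1/y + y/x^2)/(-x/y^2 - 1/x)
        = -((x^2 + y^2)/(x^2y))/(-(x^2 + y^2)/(xy^2)) = y/x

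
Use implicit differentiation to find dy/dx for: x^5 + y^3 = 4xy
Differentiate both sides with respect to x, treating y as y(x). By the chain rule, any term containing y contributes a factor of y' = dy/dx when we differentiate it.

Move every term to one side and write the relation as F(x, y) = 0. Term by term,
  d/dx[x^5] = 5x^4
  d/dx[-4xy] = -4x·y' - 4y
  d/dx[y^3] = 3y^2·y'

The pieces without y' make up ∂F/∂x and the coefficient of y' is ∂F/∂y:
  ∂F/∂x = 5x^4 - 4y,
  ∂F/∂y = -4x + 3y^2.

Since d/dx[F] = ∂F/∂x + (∂F/∂y)·y' = 0, solve for y':
  (∂F/∂y)·y' = -∂F/∂x
  dy/dx = -(∂F/∂x)/(∂F/∂y) = -(5x^4 - 4y)/(-4x + 3y^2) = (5x^4 - 4y)/(4x - 3y^2)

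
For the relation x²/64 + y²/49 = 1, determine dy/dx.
Take d/dx of both sides. Since y is implicitly a function of x, the chain rule attaches a y' = dy/dx factor whenever we differentiate through y.

Set F(x, y) = (left side) − (right side), so the curve is F = 0. Differentiating each term of F:
  d/dx[x^2/64] = x/32
  d/dx[y^2/49] = 2y·y'/49
  d/dx[-1] = 0

Collecting, the y'-free part is the partial derivative in x and the y' coefficient is the partial derivative in y:
  ∂F/∂x = x/32
  ∂F/∂y = 2y/49

so d/dx[F(x, y(x))] = ∂F/∂x + (∂F/∂y)·y' = 0. Rearranging,
  dy/dx = -(∂F/∂x)/(∂F/∂y) = -(x/32)/(2y/49) = -49x/(64y)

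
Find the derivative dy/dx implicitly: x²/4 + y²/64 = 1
Differentiate the relation implicitly: treat y = y(x) and apply the chain rule, so every y-derivative picks up a y' = dy/dx factor.

With everything moved to the left-hand side, differentiate term by term:
  d/dx[x^2/4] = x/2
  d/dx[y^2/64] = y·y'/32
  d/dx[-1] = 0

Separating the contributions that come from x directly and those that come through y:
  without y':      x/2
  multiplying y':  y/32

so (x/2) + (y/32)·y' = 0, and therefore
  dy/dx = -(x/2)/(y/32) = -16x/y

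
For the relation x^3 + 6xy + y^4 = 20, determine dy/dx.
Apply d/dx to both sides, remembering that y depends on x. Each occurrence of y therefore brings in a y' = dy/dx via the chain rule.

With F(x, y) equal to the left-hand side minus the right, differentiate F term by term:
  d/dx[x^3] = 3x^2
  d/dx[6xy] = 6x·y' + 6y
  d/dx[y^4] = 4y^3·y'
  d/dx[-20] = 0
Adding these up, d/dx[F] = 0 becomes
  (3x^2 + 6y) + (6x + 4y^3)·y' = 0,
so isolating y',
  dy/dx = -(3x^2 + 6y)/(6x + 4y^3) = 3(-x^2 - 2y)/(2(3x + 2y^3))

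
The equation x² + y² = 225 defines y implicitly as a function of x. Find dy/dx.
Differentiate the relation implicitly: treat y = y(x) and apply the chain rule, so every y-derivative picks up a y' = dy/dx factor.

With everything moved to the left-hand side, differentiate term by term:
  d/dx[x^2] = 2x
  d/dx[y^2] = 2y·y'
  d/dx[-225] = 0

Separating the contributions that come from x directly and those that come through y:
  without y':      2x
  multiplying y':  2y

so (2x) + (2y)·y' = 0, and therefore
  dy/dx = -(2x)/(2y) = -x/y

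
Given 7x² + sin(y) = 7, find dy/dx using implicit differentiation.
Apply d/dx to both sides, remembering that y depends on x. Each occurrence of y therefore brings in a y' = dy/dx via the chain rule.

With F(x, y) equal to the left-hand side minus the right, differentiate F term by term:
  d/dx[7x^2] = 14x
  d/dx[sin(y)] = y'·cos(y)
  d/dx[-7] = 0
Adding these up, d/dx[F] = 0 becomes
  (14x) + (cos(y))·y' = 0,
so isolating y',
  dy/dx = -(14x)/(cos(y)) = -14x/cos(y)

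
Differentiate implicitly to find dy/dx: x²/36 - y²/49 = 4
Differentiate the relation implicitly: treat y = y(x) and apply the chain rule, so every y-derivative picks up a y' = dy/dx factor.

With everything moved to the left-hand side, differentiate term by term:
  d/dx[x^2/36] = x/18
  d/dx[-y^2/49] = -2y·y'/49
  d/dx[-4] = 0

Separating the contributions that come from x directly and those that come through y:
  without y':      x/18
  multiplying y':  -2y/49

so (x/18) + (-2y/49)·y' = 0, and therefore
  dy/dx = -(x/18)/(-2y/49) = 49x/(36y)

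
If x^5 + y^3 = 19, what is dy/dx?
Differentiate the relation implicitly: treat y = y(x) and apply the chain rule, so every y-derivative picks up a y' = dy/dx factor.

With everything moved to the left-hand side, differentiate term by term:
  d/dx[x^5] = 5x^4
  d/dx[y^3] = 3y^2·y'
  d/dx[-19] = 0

Separating the contributions that come from x directly and those that come through y:
  without y':      5x^4
  multiplying y':  3y^2

so (5x^4) + (3y^2)·y' = 0, and therefore
  dy/dx = -(5x^4)/(3y^2) = -5x^4/(3y^2)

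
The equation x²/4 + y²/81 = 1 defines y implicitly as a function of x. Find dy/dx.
Apply d/dx to both sides, remembering that y depends on x. Each occurrence of y therefore brings in a y' = dy/dx via the chain rule.

With F(x, y) equal to the left-hand side minus the right, differentiate F term by term:
  d/dx[x^2/4] = x/2
  d/dx[y^2/81] = 2y·y'/81
  d/dx[-1] = 0
Adding these up, d/dx[F] = 0 becomes
  (x/2) + (2y/81)·y' = 0,
so isolating y',
  dy/dx = -(x/2)/(2y/81) = -81x/(4y)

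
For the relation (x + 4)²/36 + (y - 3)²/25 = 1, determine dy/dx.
Differentiate the relation implicitly: treat y = y(x) and apply the chain rule, so every y-derivative picks up a y' = dy/dx factor.

With everything moved to the left-hand side, differentiate term by term:
  d/dx[(x + 4)^2/36] = x/18 + 2/9
  d/dx[(y - 3)^2/25] = 2·y'(y - 3)/25
  d/dx[-1] = 0

Separating the contributions that come from x directly and those that come through y:
  without y':      x/18 + 2/9
  multiplying y':  2y/25 - 6/25

so (x/18 + 2/9) + (2y/25 - 6/25)·y' = 0, and therefore
  dy/dx = -(x/18 + 2/9)/(2y/25 - 6/25)
        = -((x + 4)/18)/(2(y - 3)/25) = 25(-x - 4)/(36(y - 3))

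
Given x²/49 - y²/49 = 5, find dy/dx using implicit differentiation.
Differentiate the relation implicitly: treat y = y(x) and apply the chain rule, so every y-derivative picks up a y' = dy/dx factor.

With everything moved to the left-hand side, differentiate term by term:
  d/dx[x^2/49] = 2x/49
  d/dx[-y^2/49] = -2y·y'/49
  d/dx[-5] = 0

Separating the contributions that come from x directly and those that come through y:
  without y':      2x/49
  multiplying y':  -2y/49

so (2x/49) + (-2y/49)·y' = 0, and therefore
  dy/dx = -(2x/49)/(-2y/49) = x/y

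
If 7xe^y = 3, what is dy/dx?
Apply d/dx to both sides, remembering that y depends on x. Each occurrence of y therefore brings in a y' = dy/dx via the chain rule.

With F(x, y) equal to the left-hand side minus the right, differentiate F term by term:
  d/dx[7x·e^(y)] = 7x·y'·e^(y) + 7e^(y)
  d/dx[-3] = 0
Adding these up, d/dx[F] = 0 becomes
  (7e^(y)) + (7x·e^(y))·y' = 0,
so isolating y',
  dy/dx = -(7e^(y))/(7x·e^(y)) = -1/x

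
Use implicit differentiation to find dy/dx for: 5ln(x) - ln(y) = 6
Differentiate both sides with respect to x, treating y as y(x). By the chain rule, any term containing y contributes a factor of y' = dy/dx when we differentiate it.

Move every term to one side and write the relation as F(x, y) = 0. Term by term,
  d/dx[5ln(x)] = 5/x
  d/dx[-ln(y)] = -y'/y
  d/dx[-6] = 0

The pieces without y' make up ∂F/∂x and the coefficient of y' is ∂F/∂y:
  ∂F/∂x = 5/x,
  ∂F/∂y = -1/y.

Since d/dx[F] = ∂F/∂x + (∂F/∂y)·y' = 0, solve for y':
  (∂F/∂y)·y' = -∂F/∂x
  dy/dx = -(∂F/∂x)/(∂F/∂y) = -(5/x)/(-1/y) = 5y/x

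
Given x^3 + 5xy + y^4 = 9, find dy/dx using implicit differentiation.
Take d/dx of both sides. Since y is implicitly a function of x, the chain rule attaches a y' = dy/dx factor whenever we differentiate through y.

Set F(x, y) = (left side) − (right side), so the curve is F = 0. Differentiating each term of F:
  d/dx[x^3] = 3x^2
  d/dx[5xy] = 5x·y' + 5y
  d/dx[y^4] = 4y^3·y'
  d/dx[-9] = 0

Collecting, the y'-free part is the partial derivative in x and the y' coefficient is the partial derivative in y:
  ∂F/∂x = 3x^2 + 5y
  ∂F/∂y = 5x + 4y^3

so d/dx[F(x, y(x))] = ∂F/∂x + (∂F/∂y)·y' = 0. Rearranging,
  dy/dx = -(∂F/∂x)/(∂F/∂y) = -(3x^2 + 5y)/(5x + 4y^3) = (-3x^2 - 5y)/(5x + 4y^3)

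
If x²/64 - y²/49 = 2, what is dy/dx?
Differentiate the relation implicitly: treat y = y(x) and apply the chain rule, so every y-derivative picks up a y' = dy/dx factor.

With everything moved to the left-hand side, differentiate term by term:
  d/dx[x^2/64] = x/32
  d/dx[-y^2/49] = -2y·y'/49
  d/dx[-2] = 0

Separating the contributions that come from x directly and those that come through y:
  without y':      x/32
  multiplying y':  -2y/49

so (x/32) + (-2y/49)·y' = 0, and therefore
  dy/dx = -(x/32)/(-2y/49) = 49x/(64y)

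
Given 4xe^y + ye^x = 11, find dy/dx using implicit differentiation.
Differentiate both sides with respect to x, treating y as y(x). By the chain rule, any term containing y contributes a factor of y' = dy/dx when we differentiate it.

Move every term to one side and write the relation as F(x, y) = 0. Term by term,
  d/dx[4x·e^(y)] = 4x·y'·e^(y) + 4e^(y)
  d/dx[y·e^(x)] = y·e^(x) + y'·e^(x)
  d/dx[-11] = 0

The pieces without y' make up ∂F/∂x and the coefficient of y' is ∂F/∂y:
  ∂F/∂x = y·e^(x) + 4e^(y),
  ∂F/∂y = 4x·e^(y) + e^(x).

Since d/dx[F] = ∂F/∂x + (∂F/∂y)·y' = 0, solve for y':
  (∂F/∂y)·y' = -∂F/∂x
  dy/dx = -(∂F/∂x)/(∂F/∂y) = -(y·e^(x) + 4e^(y))/(4x·e^(y) + e^(x)) = (-y·e^(x) - 4e^(y))/(4x·e^(y) + e^(x))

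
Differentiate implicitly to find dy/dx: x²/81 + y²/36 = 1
Take d/dx of both sides. Since y is implicitly a function of x, the chain rule attaches a y' = dy/dx factor whenever we differentiate through y.

Set F(x, y) = (left side) − (right side), so the curve is F = 0. Differentiating each term of F:
  d/dx[x^2/81] = 2x/81
  d/dx[y^2/36] = y·y'/18
  d/dx[-1] = 0

Collecting, the y'-free part is the partial derivative in x and the y' coefficient is the partial derivative in y:
  ∂F/∂x = 2x/81
  ∂F/∂y = y/18

so d/dx[F(x, y(x))] = ∂F/∂x + (∂F/∂y)·y' = 0. Rearranging,
  dy/dx = -(∂F/∂x)/(∂F/∂y) = -(2x/81)/(y/18) = -4x/(9y)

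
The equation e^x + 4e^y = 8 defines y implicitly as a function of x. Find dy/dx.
Apply d/dx to both sides, remembering that y depends on x. Each occurrence of y therefore brings in a y' = dy/dx via the chain rule.

With F(x, y) equal to the left-hand side minus the right, differentiate F term by term:
  d/dx[e^(x)] = e^(x)
  d/dx[4e^(y)] = 4·y'·e^(y)
  d/dx[-8] = 0
Adding these up, d/dx[F] = 0 becomes
  (e^(x)) + (4e^(y))·y' = 0,
so isolating y',
  dy/dx = -(e^(x))/(4e^(y)) = -e^(x - y)/4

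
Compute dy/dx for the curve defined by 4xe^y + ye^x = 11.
Differentiate the relation implicitly: treat y = y(x) and apply the chain rule, so every y-derivative picks up a y' = dy/dx factor.

With everything moved to the left-hand side, differentiate term by term:
  d/dx[4x·e^(y)] = 4x·y'·e^(y) + 4e^(y)
  d/dx[y·e^(x)] = y·e^(x) + y'·e^(x)
  d/dx[-11] = 0

Separating the contributions that come from x directly and those that come through y:
  without y':      y·e^(x) + 4e^(y)
  multiplying y':  4x·e^(y) + e^(x)

so (y·e^(x) + 4e^(y)) + (4x·e^(y) + e^(x))·y' = 0, and therefore
  dy/dx = -(y·e^(x) + 4e^(y))/(4x·e^(y) + e^(x)) = (-y·e^(x) - 4e^(y))/(4x·e^(y) + e^(x))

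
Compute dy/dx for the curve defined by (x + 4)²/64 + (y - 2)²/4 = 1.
Apply d/dx to both sides, remembering that y depends on x. Each occurrence of y therefore brings in a y' = dy/dx via the chain rule.

With F(x, y) equal to the left-hand side minus the right, differentiate F term by term:
  d/dx[(x + 4)^2/64] = x/32 + 1/8
  d/dx[(y - 2)^2/4] = y'(y - 2)/2
  d/dx[-1] = 0
Adding these up, d/dx[F] = 0 becomes
  (x/32 + 1/8) + (y/2 - 1)·y' = 0,
so isolating y',
  dy/dx = -(x/32 + 1/8)/(y/2 - 1)
        = -((x + 4)/32)/((y - 2)/2) = (-x - 4)/(16(y - 2))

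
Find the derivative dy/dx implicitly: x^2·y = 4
Apply d/dx to both sides, remembering that y depends on x. Each occurrence of y therefore brings in a y' = dy/dx via the chain rule.

With F(x, y) equal to the left-hand side minus the right, differentiate F term by term:
  d/dx[x^2y] = x^2·y' + 2xy
  d/dx[-4] = 0
Adding these up, d/dx[F] = 0 becomes
  (2xy) + (x^2)·y' = 0,
so isolating y',
  dy/dx = -(2xy)/(x^2) = -2y/x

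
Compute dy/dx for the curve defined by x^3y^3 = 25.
Differentiate both sides with respect to x, treating y as y(x). By the chain rule, any term containing y contributes a factor of y' = dy/dx when we differentiate it.

Move every term to one side and write the relation as F(x, y) = 0. Term by term,
  d/dx[x^3y^3] = 3x^3y^2·y' + 3x^2y^3
  d/dx[-25] = 0

The pieces without y' make up ∂F/∂x and the coefficient of y' is ∂F/∂y:
  ∂F/∂x = 3x^2y^3,
  ∂F/∂y = 3x^3y^2.

Since d/dx[F] = ∂F/∂x + (∂F/∂y)·y' = 0, solve for y':
  (∂F/∂y)·y' = -∂F/∂x
  dy/dx = -(∂F/∂x)/(∂F/∂y) = -(3x^2y^3)/(3x^3y^2) = -y/x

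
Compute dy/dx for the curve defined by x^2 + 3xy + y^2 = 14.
Take d/dx of both sides. Since y is implicitly a function of x, the chain rule attaches a y' = dy/dx factor whenever we differentiate through y.

Set F(x, y) = (left side) − (right side), so the curve is F = 0. Differentiating each term of F:
  d/dx[x^2] = 2x
  d/dx[3xy] = 3x·y' + 3y
  d/dx[y^2] = 2y·y'
  d/dx[-14] = 0

Collecting, the y'-free part is the partial derivative in x and the y' coefficient is the partial derivative in y:
  ∂F/∂x = 2x + 3y
  ∂F/∂y = 3x + 2y

so d/dx[F(x, y(x))] = ∂F/∂x + (∂F/∂y)·y' = 0. Rearranging,
  dy/dx = -(∂F/∂x)/(∂F/∂y) = -(2x + 3y)/(3x + 2y) = (-2x - 3y)/(3x + 2y)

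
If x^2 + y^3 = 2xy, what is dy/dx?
Differentiate the relation implicitly: treat y = y(x) and apply the chain rule, so every y-derivative picks up a y' = dy/dx factor.

With everything moved to the left-hand side, differentiate term by term:
  d/dx[x^2] = 2x
  d/dx[-2xy] = -2x·y' - 2y
  d/dx[y^3] = 3y^2·y'

Separating the contributions that come from x directly and those that come through y:
  without y':      2x - 2y
  multiplying y':  -2x + 3y^2

so (2x - 2y) + (-2x + 3y^2)·y' = 0, and therefore
  dy/dx = -(2x - 2y)/(-2x + 3y^2) = 2(x - y)/(2x - 3y^2)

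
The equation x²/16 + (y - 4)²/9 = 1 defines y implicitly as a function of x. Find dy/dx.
Take d/dx of both sides. Since y is implicitly a function of x, the chain rule attaches a y' = dy/dx factor whenever we differentiate through y.

Set F(x, y) = (left side) − (right side), so the curve is F = 0. Differentiating each term of F:
  d/dx[x^2/16] = x/8
  d/dx[(y - 4)^2/9] = 2·y'(y - 4)/9
  d/dx[-1] = 0

Collecting, the y'-free part is the partial derivative in x and the y' coefficient is the partial derivative in y:
  ∂F/∂x = x/8
  ∂F/∂y = 2y/9 - 8/9

so d/dx[F(x, y(x))] = ∂F/∂x + (∂F/∂y)·y' = 0. Rearranging,
  dy/dx = -(∂F/∂x)/(∂F/∂y) = -(x/8)/(2y/9 - 8/9)
        = -(x/8)/(2(y - 4)/9) = -9x/(16y - 64)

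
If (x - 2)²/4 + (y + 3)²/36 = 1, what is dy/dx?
Differentiate both sides with respect to x, treating y as y(x). By the chain rule, any term containing y contributes a factor of y' = dy/dx when we differentiate it.

Move every term to one side and write the relation as F(x, y) = 0. Term by term,
  d/dx[(x - 2)^2/4] = x/2 - 1
  d/dx[(y + 3)^2/36] = y'(y + 3)/18
  d/dx[-1] = 0

The pieces without y' make up ∂F/∂x and the coefficient of y' is ∂F/∂y:
  ∂F/∂x = x/2 - 1,
  ∂F/∂y = y/18 + 1/6.

Since d/dx[F] = ∂F/∂x + (∂F/∂y)·y' = 0, solve for y':
  (∂F/∂y)·y' = -∂F/∂x
  dy/dx = -(∂F/∂x)/(∂F/∂y) = -(x/2 - 1)/(y/18 + 1/6)
        = -((x - 2)/2)/((y + 3)/18) = 9(2 - x)/(y + 3)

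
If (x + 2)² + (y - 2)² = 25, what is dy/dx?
Differentiate the relation implicitly: treat y = y(x) and apply the chain rule, so every y-derivative picks up a y' = dy/dx factor.

With everything moved to the left-hand side, differentiate term by term:
  d/dx[(x + 2)^2] = 2x + 4
  d/dx[(y - 2)^2] = 2·y'(y - 2)
  d/dx[-25] = 0

Separating the contributions that come from x directly and those that come through y:
  without y':      2x + 4
  multiplying y':  2y - 4

so (2x + 4) + (2y - 4)·y' = 0, and therefore
  dy/dx = -(2x + 4)/(2y - 4) = (-x - 2)/(y - 2)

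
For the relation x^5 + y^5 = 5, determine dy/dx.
Apply d/dx to both sides, remembering that y depends on x. Each occurrence of y therefore brings in a y' = dy/dx via the chain rule.

With F(x, y) equal to the left-hand side minus the right, differentiate F term by term:
  d/dx[x^5] = 5x^4
  d/dx[y^5] = 5y^4·y'
  d/dx[-5] = 0
Adding these up, d/dx[F] = 0 becomes
  (5x^4) + (5y^4)·y' = 0,
so isolating y',
  dy/dx = -(5x^4)/(5y^4) = -x^4/y^4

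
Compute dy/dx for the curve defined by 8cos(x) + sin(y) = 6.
Differentiate both sides with respect to x, treating y as y(x). By the chain rule, any term containing y contributes a factor of y' = dy/dx when we differentiate it.

Move every term to one side and write the relation as F(x, y) = 0. Term by term,
  d/dx[sin(y)] = y'·cos(y)
  d/dx[8cos(x)] = -8sin(x)
  d/dx[-6] = 0

The pieces without y' make up ∂F/∂x and the coefficient of y' is ∂F/∂y:
  ∂F/∂x = -8sin(x),
  ∂F/∂y = cos(y).

Since d/dx[F] = ∂F/∂x + (∂F/∂y)·y' = 0, solve for y':
  (∂F/∂y)·y' = -∂F/∂x
  dy/dx = -(∂F/∂x)/(∂F/∂y) = -(-8sin(x))/(cos(y)) = 8sin(x)/cos(y)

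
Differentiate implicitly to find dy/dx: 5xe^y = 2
Differentiate the relation implicitly: treat y = y(x) and apply the chain rule, so every y-derivative picks up a y' = dy/dx factor.

With everything moved to the left-hand side, differentiate term by term:
  d/dx[5x·e^(y)] = 5x·y'·e^(y) + 5e^(y)
  d/dx[-2] = 0

Separating the contributions that come from x directly and those that come through y:
  without y':      5e^(y)
  multiplying y':  5x·e^(y)

so (5e^(y)) + (5x·e^(y))·y' = 0, and therefore
  dy/dx = -(5e^(y))/(5x·e^(y)) = -1/x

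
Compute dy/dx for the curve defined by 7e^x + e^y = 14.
Differentiate the relation implicitly: treat y = y(x) and apply the chain rule, so every y-derivative picks up a y' = dy/dx factor.

With everything moved to the left-hand side, differentiate term by term:
  d/dx[7e^(x)] = 7e^(x)
  d/dx[e^(y)] = y'·e^(y)
  d/dx[-14] = 0

Separating the contributions that come from x directly and those that come through y:
  without y':      7e^(x)
  multiplying y':  e^(y)

so (7e^(x)) + (e^(y))·y' = 0, and therefore
  dy/dx = -(7e^(x))/(e^(y)) = -7e^(x - y)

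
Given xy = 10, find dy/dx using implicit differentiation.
Apply d/dx to both sides, remembering that y depends on x. Each occurrence of y therefore brings in a y' = dy/dx via the chain rule.

With F(x, y) equal to the left-hand side minus the right, differentiate F term by term:
  d/dx[xy] = x·y' + y
  d/dx[-10] = 0
Adding these up, d/dx[F] = 0 becomes
  (y) + (x)·y' = 0,
so isolating y',
  dy/dx = -(y)/(x) = -y/x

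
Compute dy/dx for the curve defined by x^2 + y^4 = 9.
Take d/dx of both sides. Since y is implicitly a function of x, the chain rule attaches a y' = dy/dx factor whenever we differentiate through y.

Set F(x, y) = (left side) − (right side), so the curve is F = 0. Differentiating each term of F:
  d/dx[x^2] = 2x
  d/dx[y^4] = 4y^3·y'
  d/dx[-9] = 0

Collecting, the y'-free part is the partial derivative in x and the y' coefficient is the partial derivative in y:
  ∂F/∂x = 2x
  ∂F/∂y = 4y^3

so d/dx[F(x, y(x))] = ∂F/∂x + (∂F/∂y)·y' = 0. Rearranging,
  dy/dx = -(∂F/∂x)/(∂F/∂y) = -(2x)/(4y^3) = -x/(2y^3)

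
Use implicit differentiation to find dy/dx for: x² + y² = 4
Take d/dx of both sides. Since y is implicitly a function of x, the chain rule attaches a y' = dy/dx factor whenever we differentiate through y.

Set F(x, y) = (left side) − (right side), so the curve is F = 0. Differentiating each term of F:
  d/dx[x^2] = 2x
  d/dx[y^2] = 2y·y'
  d/dx[-4] = 0

Collecting, the y'-free part is the partial derivative in x and the y' coefficient is the partial derivative in y:
  ∂F/∂x = 2x
  ∂F/∂y = 2y

so d/dx[F(x, y(x))] = ∂F/∂x + (∂F/∂y)·y' = 0. Rearranging,
  dy/dx = -(∂F/∂x)/(∂F/∂y) = -(2x)/(2y) = -x/y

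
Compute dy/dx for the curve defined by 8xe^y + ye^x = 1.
Differentiate both sides with respect to x, treating y as y(x). By the chain rule, any term containing y contributes a factor of y' = dy/dx when we differentiate it.

Move every term to one side and write the relation as F(x, y) = 0. Term by term,
  d/dx[8x·e^(y)] = 8x·y'·e^(y) + 8e^(y)
  d/dx[y·e^(x)] = y·e^(x) + y'·e^(x)
  d/dx[-1] = 0

The pieces without y' make up ∂F/∂x and the coefficient of y' is ∂F/∂y:
  ∂F/∂x = y·e^(x) + 8e^(y),
  ∂F/∂y = 8x·e^(y) + e^(x).

Since d/dx[F] = ∂F/∂x + (∂F/∂y)·y' = 0, solve for y':
  (∂F/∂y)·y' = -∂F/∂x
  dy/dx = -(∂F/∂x)/(∂F/∂y) = -(y·e^(x) + 8e^(y))/(8x·e^(y) + e^(x)) = (-y·e^(x) - 8e^(y))/(8x·e^(y) + e^(x))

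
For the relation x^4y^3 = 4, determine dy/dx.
Differentiate the relation implicitly: treat y = y(x) and apply the chain rule, so every y-derivative picks up a y' = dy/dx factor.

With everything moved to the left-hand side, differentiate term by term:
  d/dx[x^4y^3] = 3x^4y^2·y' + 4x^3y^3
  d/dx[-4] = 0

Separating the contributions that come from x directly and those that come through y:
  without y':      4x^3y^3
  multiplying y':  3x^4y^2

so (4x^3y^3) + (3x^4y^2)·y' = 0, and therefore
  dy/dx = -(4x^3y^3)/(3x^4y^2) = -4y/(3x)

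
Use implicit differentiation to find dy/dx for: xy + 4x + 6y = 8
Apply d/dx to both sides, remembering that y depends on x. Each occurrence of y therefore brings in a y' = dy/dx via the chain rule.

With F(x, y) equal to the left-hand side minus the right, differentiate F term by term:
  d/dx[xy] = x·y' + y
  d/dx[4x] = 4
  d/dx[6y] = 6·y'
  d/dx[-8] = 0
Adding these up, d/dx[F] = 0 becomes
  (y + 4) + (x + 6)·y' = 0,
so isolating y',
  dy/dx = -(y + 4)/(x + 6) = (-y - 4)/(x + 6)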